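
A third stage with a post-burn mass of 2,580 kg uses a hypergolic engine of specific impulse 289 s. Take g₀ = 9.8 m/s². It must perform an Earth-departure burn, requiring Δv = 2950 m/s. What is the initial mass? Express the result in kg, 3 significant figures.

initial mass ≈ 7310 kg

v_e = Isp · g₀ = 289 × 9.8 = 2832.2 m/s.
m₀/m_f = exp(Δv / v_e) = exp(2950 / 2832.2) = exp(1.0416) = 2.8337.
m₀ = m_f × 2.8337 = 2,580 × 2.8337 = 7,310.95 kg.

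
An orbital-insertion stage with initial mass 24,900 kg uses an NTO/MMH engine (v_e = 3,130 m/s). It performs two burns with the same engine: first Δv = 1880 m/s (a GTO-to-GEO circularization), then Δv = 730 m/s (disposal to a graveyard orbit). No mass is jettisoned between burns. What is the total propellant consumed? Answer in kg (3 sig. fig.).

After the first burn: m = 24900 × exp(−1880/3130.0) = 24900 × 0.54846 = 13,656.7 kg.
After the second burn: m = 13,656.7 × exp(−730/3130.0) = 13,656.7 × 0.79197 = 10,815.7 kg.
Total propellant = m₀ − m_final = 24900 − 10,815.7 = 14,084.3 kg.

total propellant consumed ≈ 14100 kg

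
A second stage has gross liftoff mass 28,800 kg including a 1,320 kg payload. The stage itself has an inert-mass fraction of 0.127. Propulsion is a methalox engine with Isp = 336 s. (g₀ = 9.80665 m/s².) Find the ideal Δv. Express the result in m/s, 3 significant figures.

Stage wet mass = m₀ − payload = 28,800 − 1,320 = 27,480 kg.
Stage dry mass = ε × stage wet mass = 0.127 × 27,480 = 3,489.96 kg.
Burnout mass m_f = stage dry + payload = 3,489.96 + 1,320 = 4,809.96 kg.
v_e = Isp · g₀ = 336 × 9.80665 = 3295.0 m/s.
From the ideal rocket equation, Δv = v_e · ln(28,800/4,809.96) = 3295.0 × ln(5.988) = 3295.0 × 1.7897 ≈ 5897 m/s.

Δv ≈ 5900 m/s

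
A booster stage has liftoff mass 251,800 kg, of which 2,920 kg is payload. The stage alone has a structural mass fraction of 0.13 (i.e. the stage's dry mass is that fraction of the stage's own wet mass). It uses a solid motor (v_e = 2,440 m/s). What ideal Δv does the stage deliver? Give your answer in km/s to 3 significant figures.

Δv ≈ 4.80 km/s

Stage wet mass = m₀ − payload = 251,800 − 2,920 = 248,880 kg.
Stage dry mass = ε × stage wet mass = 0.13 × 248,880 = 32,354.4 kg.
Burnout mass m_f = stage dry + payload = 32,354.4 + 2,920 = 35,274.4 kg.
Δv = v_e · ln(251,800/35,274.4) = 2440.0 × ln(7.138) = 2440.0 × 1.9655 ≈ 4796 m/s.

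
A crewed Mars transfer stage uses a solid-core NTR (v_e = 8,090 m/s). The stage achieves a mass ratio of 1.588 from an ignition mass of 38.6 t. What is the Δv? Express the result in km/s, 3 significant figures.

Δv ≈ 3.74 km/s

By the Tsiolkovsky rocket equation, Δv = v_e · ln(1.588) = 8090.0 × 0.4625 ≈ 3741.4 m/s.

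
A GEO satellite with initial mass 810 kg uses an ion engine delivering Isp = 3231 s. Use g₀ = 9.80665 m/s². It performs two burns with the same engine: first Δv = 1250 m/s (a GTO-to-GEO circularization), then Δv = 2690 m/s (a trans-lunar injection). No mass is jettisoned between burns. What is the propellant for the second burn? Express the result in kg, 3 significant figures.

propellant for the second burn ≈ 63.4 kg

v_e = Isp · g₀ = 3231 × 9.80665 = 31685.3 m/s.
After the first burn: m = 810 × exp(−1250/31685.3) = 810 × 0.96132 = 778.669 kg.
After the second burn: m = 778.669 × exp(−2690/31685.3) = 778.669 × 0.91861 = 715.293 kg.
Second-burn propellant = 778.669 − 715.293 = 63.376 kg.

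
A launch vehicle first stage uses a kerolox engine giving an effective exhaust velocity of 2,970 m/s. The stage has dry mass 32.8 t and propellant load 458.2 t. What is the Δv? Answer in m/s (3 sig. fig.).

Δv ≈ 8040 m/s

m₀ = m_dry + m_prop = 32.8 + 458.2 = 491 t.
From the ideal rocket equation, Δv = v_e · ln(m₀/m_f) = 2970.0 × ln(14.97) = 2970.0 × 2.7060 ≈ 8036.9 m/s.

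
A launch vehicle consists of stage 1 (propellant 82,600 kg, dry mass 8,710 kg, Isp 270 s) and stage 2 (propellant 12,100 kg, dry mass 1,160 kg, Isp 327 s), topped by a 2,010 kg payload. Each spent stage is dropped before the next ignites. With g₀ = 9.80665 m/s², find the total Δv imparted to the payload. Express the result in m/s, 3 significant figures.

Δv ≈ 8990 m/s

Ignition mass of stage 1 = 82,600+8,710 + 12,100+1,160 + 2,010 = 106,580 kg.
Stage 1: m₀ = 106,580 kg, m_f = 106,580 − 82,600 = 23,980 kg; Δv = 270×9.80665×ln(4.445) = 2647.8×1.4917 ≈ 3950 m/s.
Stage 2: m₀ = 15,270 kg, m_f = 15,270 − 12,100 = 3,170 kg; Δv = 327×9.80665×ln(4.817) = 3206.8×1.5722 ≈ 5042 m/s.
Total Δv = 3950 + 5042 = 8992 m/s.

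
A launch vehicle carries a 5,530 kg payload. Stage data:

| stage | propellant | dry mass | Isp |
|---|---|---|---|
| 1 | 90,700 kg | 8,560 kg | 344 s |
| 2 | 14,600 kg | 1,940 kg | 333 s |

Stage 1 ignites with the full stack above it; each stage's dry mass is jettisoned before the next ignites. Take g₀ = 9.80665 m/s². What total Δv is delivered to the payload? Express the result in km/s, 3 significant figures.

Δv ≈ 8.18 km/s

Ignition mass of stage 1 = 90,700+8,560 + 14,600+1,940 + 5,530 = 121,330 kg.
Stage 1: m₀ = 121,330 kg, m_f = 121,330 − 90,700 = 30,630 kg; Δv = 344×9.80665×ln(3.961) = 3373.5×1.3765 ≈ 4644 m/s.
Stage 2: m₀ = 22,070 kg, m_f = 22,070 − 14,600 = 7,470 kg; Δv = 333×9.80665×ln(2.954) = 3265.6×1.0833 ≈ 3538 m/s.
Total Δv = 4644 + 3538 = 8182 m/s.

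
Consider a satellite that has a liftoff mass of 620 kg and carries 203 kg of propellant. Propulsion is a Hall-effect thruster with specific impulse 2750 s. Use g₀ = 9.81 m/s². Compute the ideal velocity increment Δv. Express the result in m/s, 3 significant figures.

v_e = Isp · g₀ = 2750 × 9.81 = 26977.5 m/s.
m_f = m₀ − m_prop = 620 − 203 = 417 kg.
Rocket equation: Δv = v_e · ln(m₀/m_f) = 26977.5 × ln(1.487) = 26977.5 × 0.3966 ≈ 10700.2 m/s.

Δv ≈ 10700 m/s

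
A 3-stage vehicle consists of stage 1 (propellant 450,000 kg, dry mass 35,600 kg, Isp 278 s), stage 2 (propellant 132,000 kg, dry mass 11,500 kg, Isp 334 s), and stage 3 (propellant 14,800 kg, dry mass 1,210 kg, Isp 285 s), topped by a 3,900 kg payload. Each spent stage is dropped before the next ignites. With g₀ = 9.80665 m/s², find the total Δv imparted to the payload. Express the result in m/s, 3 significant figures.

Δv ≈ 12400 m/s

Ignition mass of stage 1 = 450,000+35,600 + 132,000+11,500 + 14,800+1,210 + 3,900 = 649,010 kg.
Stage 1: m₀ = 649,010 kg, m_f = 649,010 − 450,000 = 199,010 kg; Δv = 278×9.80665×ln(3.261) = 2726.2×1.1821 ≈ 3223 m/s.
Stage 2: m₀ = 163,410 kg, m_f = 163,410 − 132,000 = 31,410 kg; Δv = 334×9.80665×ln(5.202) = 3275.4×1.6491 ≈ 5402 m/s.
Stage 3: m₀ = 19,910 kg, m_f = 19,910 − 14,800 = 5,110 kg; Δv = 285×9.80665×ln(3.896) = 2794.9×1.3600 ≈ 3801 m/s.
Total Δv = 3223 + 5402 + 3801 = 12426 m/s.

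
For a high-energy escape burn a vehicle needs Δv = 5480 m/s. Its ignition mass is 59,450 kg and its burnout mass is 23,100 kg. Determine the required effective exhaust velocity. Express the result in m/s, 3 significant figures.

ln(m₀/m_f) = ln(59450/23100) = ln(2.574) = 0.9453.
By the Tsiolkovsky rocket equation, v_e = Δv / ln(m₀/m_f) = 5480 / 0.9453 = 5797.1 m/s.

v_e ≈ 5800 m/s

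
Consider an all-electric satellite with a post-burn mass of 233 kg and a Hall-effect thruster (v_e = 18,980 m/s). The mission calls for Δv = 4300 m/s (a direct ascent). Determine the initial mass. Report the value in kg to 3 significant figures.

m₀/m_f = exp(Δv / v_e) = exp(4300 / 18980.0) = exp(0.2266) = 1.2543.
m₀ = m_f × 1.2543 = 233 × 1.2543 = 292.252 kg.

initial mass ≈ 292 kg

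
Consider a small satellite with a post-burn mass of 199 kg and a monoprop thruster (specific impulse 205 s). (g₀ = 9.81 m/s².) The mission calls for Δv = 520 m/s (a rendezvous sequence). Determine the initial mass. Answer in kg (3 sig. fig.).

initial mass ≈ 258 kg

v_e = Isp · g₀ = 205 × 9.81 = 2011.1 m/s.
From the ideal rocket equation, m₀/m_f = exp(Δv / v_e) = exp(520 / 2011.1) = exp(0.2586) = 1.2951.
m₀ = m_f × 1.2951 = 199 × 1.2951 = 257.725 kg.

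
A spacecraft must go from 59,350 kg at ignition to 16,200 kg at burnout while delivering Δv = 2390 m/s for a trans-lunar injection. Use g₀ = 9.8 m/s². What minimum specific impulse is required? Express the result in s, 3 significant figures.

Isp ≈ 188 s

ln(m₀/m_f) = ln(59350/16200) = ln(3.664) = 1.2984.
By the Tsiolkovsky rocket equation, v_e = Δv / ln(m₀/m_f) = 2390 / 1.2984 = 1840.7 m/s.
Isp = v_e / g₀ = 1840.7 / 9.8 = 187.8 s.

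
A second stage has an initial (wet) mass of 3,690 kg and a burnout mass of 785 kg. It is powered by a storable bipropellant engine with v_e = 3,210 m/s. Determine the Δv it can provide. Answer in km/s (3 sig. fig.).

Δv ≈ 4.97 km/s

Δv = v_e · ln(m₀/m_f) = 3210.0 × ln(4.701) = 3210.0 × 1.5477 ≈ 4968.1 m/s.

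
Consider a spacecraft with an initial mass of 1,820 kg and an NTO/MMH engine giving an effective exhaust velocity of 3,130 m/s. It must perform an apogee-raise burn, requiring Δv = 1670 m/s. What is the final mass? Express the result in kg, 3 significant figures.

Using Δv = v_e ln(m₀/m_f): m₀/m_f = exp(Δv / v_e) = exp(1670 / 3130.0) = exp(0.5335) = 1.7050.
m_f = m₀ / 1.7050 = 1,820 / 1.7050 = 1,067.45 kg.

final mass ≈ 1070 kg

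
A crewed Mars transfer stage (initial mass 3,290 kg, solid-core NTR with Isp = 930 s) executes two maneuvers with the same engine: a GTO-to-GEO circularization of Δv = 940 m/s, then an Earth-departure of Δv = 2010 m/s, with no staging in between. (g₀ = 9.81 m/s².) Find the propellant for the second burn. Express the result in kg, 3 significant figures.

v_e = Isp · g₀ = 930 × 9.81 = 9123.3 m/s.
After the first burn: m = 3290 × exp(−940/9123.3) = 3290 × 0.90210 = 2,967.91 kg.
After the second burn: m = 2,967.91 × exp(−2010/9123.3) = 2,967.91 × 0.80227 = 2,381.07 kg.
Second-burn propellant = 2,967.91 − 2,381.07 = 586.84 kg.

propellant for the second burn ≈ 587 kg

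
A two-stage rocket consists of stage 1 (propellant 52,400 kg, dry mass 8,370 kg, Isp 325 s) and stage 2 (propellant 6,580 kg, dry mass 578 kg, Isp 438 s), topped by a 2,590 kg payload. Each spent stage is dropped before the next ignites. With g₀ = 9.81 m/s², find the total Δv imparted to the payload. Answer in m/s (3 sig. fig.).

Δv ≈ 9160 m/s

Ignition mass of stage 1 = 52,400+8,370 + 6,580+578 + 2,590 = 70,518 kg.
Stage 1: m₀ = 70,518 kg, m_f = 70,518 − 52,400 = 18,118 kg; Δv = 325×9.81×ln(3.892) = 3188.2×1.3590 ≈ 4333 m/s.
Stage 2: m₀ = 9,748 kg, m_f = 9,748 − 6,580 = 3,168 kg; Δv = 438×9.81×ln(3.077) = 4296.8×1.1240 ≈ 4829 m/s.
Total Δv = 4333 + 4829 = 9162 m/s.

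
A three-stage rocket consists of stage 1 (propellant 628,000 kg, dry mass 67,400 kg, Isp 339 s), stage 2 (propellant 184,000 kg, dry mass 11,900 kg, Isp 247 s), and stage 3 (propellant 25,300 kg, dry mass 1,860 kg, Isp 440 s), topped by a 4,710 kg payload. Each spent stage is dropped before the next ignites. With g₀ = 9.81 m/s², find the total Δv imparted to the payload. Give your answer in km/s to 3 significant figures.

Δv ≈ 14.6 km/s

Ignition mass of stage 1 = 628,000+67,400 + 184,000+11,900 + 25,300+1,860 + 4,710 = 923,170 kg.
Stage 1: m₀ = 923,170 kg, m_f = 923,170 − 628,000 = 295,170 kg; Δv = 339×9.81×ln(3.128) = 3325.6×1.1403 ≈ 3792 m/s.
Stage 2: m₀ = 227,770 kg, m_f = 227,770 − 184,000 = 43,770 kg; Δv = 247×9.81×ln(5.204) = 2423.1×1.6494 ≈ 3997 m/s.
Stage 3: m₀ = 31,870 kg, m_f = 31,870 − 25,300 = 6,570 kg; Δv = 440×9.81×ln(4.851) = 4316.4×1.5792 ≈ 6816 m/s.
Total Δv = 3792 + 3997 + 6816 = 14605 m/s.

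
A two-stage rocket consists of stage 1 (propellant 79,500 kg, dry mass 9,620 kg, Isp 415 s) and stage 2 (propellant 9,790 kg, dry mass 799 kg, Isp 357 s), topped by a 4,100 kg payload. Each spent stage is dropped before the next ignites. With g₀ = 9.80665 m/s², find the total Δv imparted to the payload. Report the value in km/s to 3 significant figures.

Ignition mass of stage 1 = 79,500+9,620 + 9,790+799 + 4,100 = 103,809 kg.
Stage 1: m₀ = 103,809 kg, m_f = 103,809 − 79,500 = 24,309 kg; Δv = 415×9.80665×ln(4.27) = 4069.8×1.4517 ≈ 5908 m/s.
Stage 2: m₀ = 14,689 kg, m_f = 14,689 − 9,790 = 4,899 kg; Δv = 357×9.80665×ln(2.998) = 3501.0×1.0981 ≈ 3844 m/s.
Total Δv = 5908 + 3844 = 9752 m/s.

Δv ≈ 9.75 km/s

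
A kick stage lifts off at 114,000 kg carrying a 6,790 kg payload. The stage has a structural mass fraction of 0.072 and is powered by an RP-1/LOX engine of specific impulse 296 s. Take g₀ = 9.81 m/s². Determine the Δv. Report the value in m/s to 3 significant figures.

Stage wet mass = m₀ − payload = 114,000 − 6,790 = 107,210 kg.
Stage dry mass = ε × stage wet mass = 0.072 × 107,210 = 7,719.12 kg.
Burnout mass m_f = stage dry + payload = 7,719.12 + 6,790 = 14,509.12 kg.
v_e = Isp · g₀ = 296 × 9.81 = 2903.8 m/s.
By the Tsiolkovsky rocket equation, Δv = v_e · ln(114,000/14,509.12) = 2903.8 × ln(7.857) = 2903.8 × 2.0614 ≈ 5986 m/s.

Δv ≈ 5990 m/s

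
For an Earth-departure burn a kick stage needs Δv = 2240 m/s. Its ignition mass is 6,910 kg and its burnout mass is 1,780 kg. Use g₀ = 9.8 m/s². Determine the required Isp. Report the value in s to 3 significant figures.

ln(m₀/m_f) = ln(6910/1780) = ln(3.882) = 1.3564.
v_e = Δv / ln(m₀/m_f) = 2240 / 1.3564 = 1651.5 m/s.
Isp = v_e / g₀ = 1651.5 / 9.8 = 168.5 s.

Isp ≈ 169 s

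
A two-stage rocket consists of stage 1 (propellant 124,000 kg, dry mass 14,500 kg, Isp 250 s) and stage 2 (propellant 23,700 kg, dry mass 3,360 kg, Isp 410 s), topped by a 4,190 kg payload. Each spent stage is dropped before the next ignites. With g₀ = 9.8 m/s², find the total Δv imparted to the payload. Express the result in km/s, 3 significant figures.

Δv ≈ 8.92 km/s

Ignition mass of stage 1 = 124,000+14,500 + 23,700+3,360 + 4,190 = 169,750 kg.
Stage 1: m₀ = 169,750 kg, m_f = 169,750 − 124,000 = 45,750 kg; Δv = 250×9.8×ln(3.71) = 2450.0×1.3111 ≈ 3212 m/s.
Stage 2: m₀ = 31,250 kg, m_f = 31,250 − 23,700 = 7,550 kg; Δv = 410×9.8×ln(4.139) = 4018.0×1.4205 ≈ 5707 m/s.
Total Δv = 3212 + 5707 = 8919 m/s.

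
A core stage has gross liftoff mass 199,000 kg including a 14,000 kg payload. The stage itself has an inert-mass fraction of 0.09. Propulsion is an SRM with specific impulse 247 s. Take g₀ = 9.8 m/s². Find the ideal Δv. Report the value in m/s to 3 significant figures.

Δv ≈ 4530 m/s

Stage wet mass = m₀ − payload = 199,000 − 14,000 = 185,000 kg.
Stage dry mass = ε × stage wet mass = 0.09 × 185,000 = 16,650 kg.
Burnout mass m_f = stage dry + payload = 16,650 + 14,000 = 30,650 kg.
v_e = Isp · g₀ = 247 × 9.8 = 2420.6 m/s.
By the Tsiolkovsky rocket equation, Δv = v_e · ln(199,000/30,650) = 2420.6 × ln(6.493) = 2420.6 × 1.8707 ≈ 4528 m/s.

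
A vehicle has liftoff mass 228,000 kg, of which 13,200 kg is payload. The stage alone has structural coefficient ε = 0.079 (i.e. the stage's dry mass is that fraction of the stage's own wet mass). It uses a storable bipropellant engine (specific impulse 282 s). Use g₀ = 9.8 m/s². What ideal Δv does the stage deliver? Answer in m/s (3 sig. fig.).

Stage wet mass = m₀ − payload = 228,000 − 13,200 = 214,800 kg.
Stage dry mass = ε × stage wet mass = 0.079 × 214,800 = 16,969.2 kg.
Burnout mass m_f = stage dry + payload = 16,969.2 + 13,200 = 30,169.2 kg.
v_e = Isp · g₀ = 282 × 9.8 = 2763.6 m/s.
Δv = v_e · ln(228,000/30,169.2) = 2763.6 × ln(7.557) = 2763.6 × 2.0225 ≈ 5589 m/s.

Δv ≈ 5590 m/s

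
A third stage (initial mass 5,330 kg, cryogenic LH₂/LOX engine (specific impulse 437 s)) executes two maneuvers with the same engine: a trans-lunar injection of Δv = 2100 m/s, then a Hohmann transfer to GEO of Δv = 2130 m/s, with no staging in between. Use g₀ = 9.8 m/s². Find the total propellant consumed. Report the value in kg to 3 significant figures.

v_e = Isp · g₀ = 437 × 9.8 = 4282.6 m/s.
After the first burn: m = 5330 × exp(−2100/4282.6) = 5330 × 0.61241 = 3,264.15 kg.
After the second burn: m = 3,264.15 × exp(−2130/4282.6) = 3,264.15 × 0.60813 = 1,985.03 kg.
Total propellant = m₀ − m_final = 5330 − 1,985.03 = 3,344.97 kg.

total propellant consumed ≈ 3340 kg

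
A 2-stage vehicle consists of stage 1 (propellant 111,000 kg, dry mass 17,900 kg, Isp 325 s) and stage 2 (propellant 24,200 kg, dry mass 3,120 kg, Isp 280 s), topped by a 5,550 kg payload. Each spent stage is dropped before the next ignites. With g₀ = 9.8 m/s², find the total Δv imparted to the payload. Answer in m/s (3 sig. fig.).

Δv ≈ 7350 m/s

Ignition mass of stage 1 = 111,000+17,900 + 24,200+3,120 + 5,550 = 161,770 kg.
Stage 1: m₀ = 161,770 kg, m_f = 161,770 − 111,000 = 50,770 kg; Δv = 325×9.8×ln(3.186) = 3185.0×1.1589 ≈ 3691 m/s.
Stage 2: m₀ = 32,870 kg, m_f = 32,870 − 24,200 = 8,670 kg; Δv = 280×9.8×ln(3.791) = 2744.0×1.3327 ≈ 3657 m/s.
Total Δv = 3691 + 3657 = 7348 m/s.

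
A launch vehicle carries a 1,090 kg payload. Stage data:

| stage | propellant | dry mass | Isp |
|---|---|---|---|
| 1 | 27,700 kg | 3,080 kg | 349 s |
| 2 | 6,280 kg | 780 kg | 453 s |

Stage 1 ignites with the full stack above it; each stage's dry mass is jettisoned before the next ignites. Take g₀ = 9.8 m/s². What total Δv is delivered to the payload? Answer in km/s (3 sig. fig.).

Ignition mass of stage 1 = 27,700+3,080 + 6,280+780 + 1,090 = 38,930 kg.
Stage 1: m₀ = 38,930 kg, m_f = 38,930 − 27,700 = 11,230 kg; Δv = 349×9.8×ln(3.467) = 3420.2×1.2432 ≈ 4252 m/s.
Stage 2: m₀ = 8,150 kg, m_f = 8,150 − 6,280 = 1,870 kg; Δv = 453×9.8×ln(4.358) = 4439.4×1.4721 ≈ 6535 m/s.
Total Δv = 4252 + 6535 = 10787 m/s.

Δv ≈ 10.8 km/s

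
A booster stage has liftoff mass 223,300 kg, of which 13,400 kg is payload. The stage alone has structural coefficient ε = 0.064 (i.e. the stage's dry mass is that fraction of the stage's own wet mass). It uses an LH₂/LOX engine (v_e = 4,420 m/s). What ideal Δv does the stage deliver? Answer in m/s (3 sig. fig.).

Δv ≈ 9370 m/s

Stage wet mass = m₀ − payload = 223,300 − 13,400 = 209,900 kg.
Stage dry mass = ε × stage wet mass = 0.064 × 209,900 = 13,433.6 kg.
Burnout mass m_f = stage dry + payload = 13,433.6 + 13,400 = 26,833.6 kg.
Δv = v_e · ln(223,300/26,833.6) = 4420.0 × ln(8.322) = 4420.0 × 2.1189 ≈ 9365 m/s.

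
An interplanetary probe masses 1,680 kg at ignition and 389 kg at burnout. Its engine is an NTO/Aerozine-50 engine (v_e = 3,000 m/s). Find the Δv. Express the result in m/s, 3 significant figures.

Rocket equation: Δv = v_e · ln(m₀/m_f) = 3000.0 × ln(4.319) = 3000.0 × 1.4630 ≈ 4388.9 m/s.

Δv ≈ 4390 m/s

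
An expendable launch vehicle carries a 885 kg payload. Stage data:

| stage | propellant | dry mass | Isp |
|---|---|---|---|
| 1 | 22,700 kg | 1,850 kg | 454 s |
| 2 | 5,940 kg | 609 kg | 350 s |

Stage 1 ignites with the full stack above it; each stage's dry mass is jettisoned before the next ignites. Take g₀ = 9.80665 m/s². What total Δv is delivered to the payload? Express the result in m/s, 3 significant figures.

Δv ≈ 11000 m/s

Ignition mass of stage 1 = 22,700+1,850 + 5,940+609 + 885 = 31,984 kg.
Stage 1: m₀ = 31,984 kg, m_f = 31,984 − 22,700 = 9,284 kg; Δv = 454×9.80665×ln(3.445) = 4452.2×1.2369 ≈ 5507 m/s.
Stage 2: m₀ = 7,434 kg, m_f = 7,434 − 5,940 = 1,494 kg; Δv = 350×9.80665×ln(4.976) = 3432.3×1.6046 ≈ 5508 m/s.
Total Δv = 5507 + 5508 = 11015 m/s.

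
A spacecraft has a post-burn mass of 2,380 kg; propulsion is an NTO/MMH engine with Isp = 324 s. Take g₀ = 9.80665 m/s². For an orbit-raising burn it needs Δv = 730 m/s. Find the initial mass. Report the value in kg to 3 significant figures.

initial mass ≈ 2990 kg

v_e = Isp · g₀ = 324 × 9.80665 = 3177.4 m/s.
Rocket equation: m₀/m_f = exp(Δv / v_e) = exp(730 / 3177.4) = exp(0.2298) = 1.2583.
m₀ = m_f × 1.2583 = 2,380 × 1.2583 = 2,994.75 kg.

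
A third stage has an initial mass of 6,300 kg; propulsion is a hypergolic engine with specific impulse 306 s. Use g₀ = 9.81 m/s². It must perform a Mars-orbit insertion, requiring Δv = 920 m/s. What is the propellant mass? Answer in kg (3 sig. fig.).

v_e = Isp · g₀ = 306 × 9.81 = 3001.9 m/s.
Rocket equation: m₀/m_f = exp(Δv / v_e) = exp(920 / 3001.9) = exp(0.3065) = 1.3586.
m_f = 6,300 / 1.3586 = 4,637.13 kg, so propellant = m₀ − m_f = 6,300 − 4,637.13 = 1,662.87 kg.

propellant mass ≈ 1660 kg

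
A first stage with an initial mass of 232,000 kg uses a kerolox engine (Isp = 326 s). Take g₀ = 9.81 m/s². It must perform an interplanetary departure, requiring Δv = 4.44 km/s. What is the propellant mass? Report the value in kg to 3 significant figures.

propellant mass ≈ 174000 kg

v_e = Isp · g₀ = 326 × 9.81 = 3198.1 m/s.
By the Tsiolkovsky rocket equation, m₀/m_f = exp(Δv / v_e) = exp(4440 / 3198.1) = exp(1.3883) = 4.0082.
m_f = 232,000 / 4.0082 = 57,881.3 kg, so propellant = m₀ − m_f = 232,000 − 57,881.3 = 174,118.7 kg.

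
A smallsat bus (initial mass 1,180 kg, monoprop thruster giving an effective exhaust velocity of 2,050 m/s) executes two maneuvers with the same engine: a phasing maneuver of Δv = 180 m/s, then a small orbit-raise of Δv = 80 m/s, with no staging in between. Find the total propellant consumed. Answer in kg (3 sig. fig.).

total propellant consumed ≈ 141 kg

After the first burn: m = 1180 × exp(−180/2050.0) = 1180 × 0.91594 = 1,080.81 kg.
After the second burn: m = 1,080.81 × exp(−80/2050.0) = 1,080.81 × 0.96173 = 1,039.45 kg.
Total propellant = m₀ − m_final = 1180 − 1,039.45 = 140.55 kg.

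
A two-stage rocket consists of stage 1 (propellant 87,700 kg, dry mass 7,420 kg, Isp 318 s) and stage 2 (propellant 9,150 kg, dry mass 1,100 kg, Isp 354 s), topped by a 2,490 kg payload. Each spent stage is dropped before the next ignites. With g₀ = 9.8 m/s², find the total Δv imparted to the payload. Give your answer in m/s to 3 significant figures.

Δv ≈ 9620 m/s

Ignition mass of stage 1 = 87,700+7,420 + 9,150+1,100 + 2,490 = 107,860 kg.
Stage 1: m₀ = 107,860 kg, m_f = 107,860 − 87,700 = 20,160 kg; Δv = 318×9.8×ln(5.35) = 3116.4×1.6771 ≈ 5227 m/s.
Stage 2: m₀ = 12,740 kg, m_f = 12,740 − 9,150 = 3,590 kg; Δv = 354×9.8×ln(3.549) = 3469.2×1.2666 ≈ 4394 m/s.
Total Δv = 5227 + 4394 = 9621 m/s.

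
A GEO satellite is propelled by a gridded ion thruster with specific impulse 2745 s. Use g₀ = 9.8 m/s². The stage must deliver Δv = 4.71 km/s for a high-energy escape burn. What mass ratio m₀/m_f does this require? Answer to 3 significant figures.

mass ratio ≈ 1.19

v_e = Isp · g₀ = 2745 × 9.8 = 26901.0 m/s.
m₀/m_f = exp(Δv / v_e) = exp(4710 / 26901.0) = exp(0.1751) = 1.1913.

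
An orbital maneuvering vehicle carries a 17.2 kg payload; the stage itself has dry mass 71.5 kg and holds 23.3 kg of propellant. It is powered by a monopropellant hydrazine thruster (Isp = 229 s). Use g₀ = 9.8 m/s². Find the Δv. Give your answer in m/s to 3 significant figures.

Δv ≈ 523 m/s

v_e = Isp · g₀ = 229 × 9.8 = 2244.2 m/s.
m₀ = payload + dry + propellant = 17.2 + 71.5 + 23.3 = 112 kg.
m_f = payload + dry = 17.2 + 71.5 = 88.7 kg.
Δv = v_e · ln(m₀/m_f) = 2244.2 × ln(1.263) = 2244.2 × 0.2332 ≈ 523.4 m/s.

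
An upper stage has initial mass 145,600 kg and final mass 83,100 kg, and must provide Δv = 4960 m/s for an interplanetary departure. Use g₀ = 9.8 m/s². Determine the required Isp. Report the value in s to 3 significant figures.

Isp ≈ 902 s

ln(m₀/m_f) = ln(145600/83100) = ln(1.752) = 0.5608.
Using Δv = v_e ln(m₀/m_f): v_e = Δv / ln(m₀/m_f) = 4960 / 0.5608 = 8844.2 m/s.
Isp = v_e / g₀ = 8844.2 / 9.8 = 902.5 s.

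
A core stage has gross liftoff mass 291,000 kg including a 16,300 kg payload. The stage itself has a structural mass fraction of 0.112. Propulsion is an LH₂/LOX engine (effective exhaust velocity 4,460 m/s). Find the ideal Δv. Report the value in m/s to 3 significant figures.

Δv ≈ 8130 m/s

Stage wet mass = m₀ − payload = 291,000 − 16,300 = 274,700 kg.
Stage dry mass = ε × stage wet mass = 0.112 × 274,700 = 30,766.4 kg.
Burnout mass m_f = stage dry + payload = 30,766.4 + 16,300 = 47,066.4 kg.
By the Tsiolkovsky rocket equation, Δv = v_e · ln(291,000/47,066.4) = 4460.0 × ln(6.183) = 4460.0 × 1.8218 ≈ 8125 m/s.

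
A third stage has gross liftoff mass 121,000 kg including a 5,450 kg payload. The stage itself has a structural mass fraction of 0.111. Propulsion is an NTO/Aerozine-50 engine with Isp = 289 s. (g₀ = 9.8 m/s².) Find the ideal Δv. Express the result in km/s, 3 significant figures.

Stage wet mass = m₀ − payload = 121,000 − 5,450 = 115,550 kg.
Stage dry mass = ε × stage wet mass = 0.111 × 115,550 = 12,826.1 kg.
Burnout mass m_f = stage dry + payload = 12,826.1 + 5,450 = 18,276.1 kg.
v_e = Isp · g₀ = 289 × 9.8 = 2832.2 m/s.
From the ideal rocket equation, Δv = v_e · ln(121,000/18,276.1) = 2832.2 × ln(6.621) = 2832.2 × 1.8902 ≈ 5353 m/s.

Δv ≈ 5.35 km/s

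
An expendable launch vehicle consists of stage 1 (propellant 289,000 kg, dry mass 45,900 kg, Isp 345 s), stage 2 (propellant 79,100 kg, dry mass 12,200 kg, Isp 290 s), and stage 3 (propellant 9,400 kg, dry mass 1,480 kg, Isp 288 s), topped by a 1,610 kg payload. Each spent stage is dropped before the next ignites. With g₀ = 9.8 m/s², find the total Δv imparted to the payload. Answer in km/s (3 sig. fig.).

Δv ≈ 11.7 km/s

Ignition mass of stage 1 = 289,000+45,900 + 79,100+12,200 + 9,400+1,480 + 1,610 = 438,690 kg.
Stage 1: m₀ = 438,690 kg, m_f = 438,690 − 289,000 = 149,690 kg; Δv = 345×9.8×ln(2.931) = 3381.0×1.0752 ≈ 3635 m/s.
Stage 2: m₀ = 103,790 kg, m_f = 103,790 − 79,100 = 24,690 kg; Δv = 290×9.8×ln(4.204) = 2842.0×1.4360 ≈ 4081 m/s.
Stage 3: m₀ = 12,490 kg, m_f = 12,490 − 9,400 = 3,090 kg; Δv = 288×9.8×ln(4.042) = 2822.4×1.3968 ≈ 3942 m/s.
Total Δv = 3635 + 4081 + 3942 = 11658 m/s.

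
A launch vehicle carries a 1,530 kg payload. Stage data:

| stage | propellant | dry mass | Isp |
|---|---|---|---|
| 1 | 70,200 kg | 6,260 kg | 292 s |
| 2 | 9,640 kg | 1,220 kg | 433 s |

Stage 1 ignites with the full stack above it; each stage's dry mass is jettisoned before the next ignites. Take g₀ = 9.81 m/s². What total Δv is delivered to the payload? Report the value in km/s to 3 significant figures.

Δv ≈ 10.9 km/s

Ignition mass of stage 1 = 70,200+6,260 + 9,640+1,220 + 1,530 = 88,850 kg.
Stage 1: m₀ = 88,850 kg, m_f = 88,850 − 70,200 = 18,650 kg; Δv = 292×9.81×ln(4.764) = 2864.5×1.5611 ≈ 4472 m/s.
Stage 2: m₀ = 12,390 kg, m_f = 12,390 − 9,640 = 2,750 kg; Δv = 433×9.81×ln(4.505) = 4247.7×1.5053 ≈ 6394 m/s.
Total Δv = 4472 + 6394 = 10866 m/s.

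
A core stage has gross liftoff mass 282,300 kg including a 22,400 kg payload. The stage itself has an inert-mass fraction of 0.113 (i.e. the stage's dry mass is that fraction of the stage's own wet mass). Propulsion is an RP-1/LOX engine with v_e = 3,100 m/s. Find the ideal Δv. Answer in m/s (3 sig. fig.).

Δv ≈ 5260 m/s

Stage wet mass = m₀ − payload = 282,300 − 22,400 = 259,900 kg.
Stage dry mass = ε × stage wet mass = 0.113 × 259,900 = 29,368.7 kg.
Burnout mass m_f = stage dry + payload = 29,368.7 + 22,400 = 51,768.7 kg.
By the Tsiolkovsky rocket equation, Δv = v_e · ln(282,300/51,768.7) = 3100.0 × ln(5.453) = 3100.0 × 1.6962 ≈ 5258 m/s.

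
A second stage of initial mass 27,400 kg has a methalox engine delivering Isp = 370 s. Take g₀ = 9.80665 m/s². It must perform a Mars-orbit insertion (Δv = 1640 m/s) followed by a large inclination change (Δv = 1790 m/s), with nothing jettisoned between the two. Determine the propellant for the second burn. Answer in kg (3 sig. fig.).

propellant for the second burn ≈ 6790 kg

v_e = Isp · g₀ = 370 × 9.80665 = 3628.5 m/s.
After the first burn: m = 27400 × exp(−1640/3628.5) = 27400 × 0.63637 = 17,436.5 kg.
After the second burn: m = 17,436.5 × exp(−1790/3628.5) = 17,436.5 × 0.61059 = 10,646.6 kg.
Second-burn propellant = 17,436.5 − 10,646.6 = 6,789.9 kg.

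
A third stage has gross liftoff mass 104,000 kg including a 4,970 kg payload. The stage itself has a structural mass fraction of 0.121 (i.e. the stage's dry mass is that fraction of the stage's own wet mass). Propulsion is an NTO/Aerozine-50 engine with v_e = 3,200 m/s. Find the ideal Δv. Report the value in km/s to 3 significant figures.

Δv ≈ 5.80 km/s

Stage wet mass = m₀ − payload = 104,000 − 4,970 = 99,030 kg.
Stage dry mass = ε × stage wet mass = 0.121 × 99,030 = 11,982.6 kg.
Burnout mass m_f = stage dry + payload = 11,982.6 + 4,970 = 16,952.6 kg.
By the Tsiolkovsky rocket equation, Δv = v_e · ln(104,000/16,952.6) = 3200.0 × ln(6.135) = 3200.0 × 1.8140 ≈ 5805 m/s.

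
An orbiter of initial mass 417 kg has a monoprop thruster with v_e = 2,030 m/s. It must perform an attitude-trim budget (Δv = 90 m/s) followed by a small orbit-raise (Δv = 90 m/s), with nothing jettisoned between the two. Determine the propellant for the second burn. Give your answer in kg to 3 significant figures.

After the first burn: m = 417 × exp(−90/2030.0) = 417 × 0.95663 = 398.915 kg.
After the second burn: m = 398.915 × exp(−90/2030.0) = 398.915 × 0.95663 = 381.614 kg.
Second-burn propellant = 398.915 − 381.614 = 17.301 kg.

propellant for the second burn ≈ 17.3 kg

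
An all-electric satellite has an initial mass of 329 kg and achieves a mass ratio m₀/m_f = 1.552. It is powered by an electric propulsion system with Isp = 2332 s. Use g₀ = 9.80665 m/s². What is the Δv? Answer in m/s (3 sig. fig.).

Δv ≈ 10100 m/s

v_e = Isp · g₀ = 2332 × 9.80665 = 22869.1 m/s.
By the Tsiolkovsky rocket equation, Δv = v_e · ln(1.552) = 22869.1 × 0.4395 ≈ 10052.0 m/s.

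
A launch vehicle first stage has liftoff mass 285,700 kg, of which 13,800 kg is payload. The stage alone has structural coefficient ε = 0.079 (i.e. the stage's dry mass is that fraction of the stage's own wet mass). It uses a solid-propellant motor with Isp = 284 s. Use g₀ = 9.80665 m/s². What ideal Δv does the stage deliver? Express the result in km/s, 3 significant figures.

Δv ≈ 5.83 km/s

Stage wet mass = m₀ − payload = 285,700 − 13,800 = 271,900 kg.
Stage dry mass = ε × stage wet mass = 0.079 × 271,900 = 21,480.1 kg.
Burnout mass m_f = stage dry + payload = 21,480.1 + 13,800 = 35,280.1 kg.
v_e = Isp · g₀ = 284 × 9.80665 = 2785.1 m/s.
By the Tsiolkovsky rocket equation, Δv = v_e · ln(285,700/35,280.1) = 2785.1 × ln(8.098) = 2785.1 × 2.0916 ≈ 5825 m/s.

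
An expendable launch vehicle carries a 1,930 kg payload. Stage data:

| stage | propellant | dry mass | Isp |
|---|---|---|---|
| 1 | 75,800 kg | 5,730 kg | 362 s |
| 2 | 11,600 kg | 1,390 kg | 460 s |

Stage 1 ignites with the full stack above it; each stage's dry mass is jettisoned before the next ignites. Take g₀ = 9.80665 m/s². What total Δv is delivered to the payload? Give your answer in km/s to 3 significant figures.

Δv ≈ 12.3 km/s

Ignition mass of stage 1 = 75,800+5,730 + 11,600+1,390 + 1,930 = 96,450 kg.
Stage 1: m₀ = 96,450 kg, m_f = 96,450 − 75,800 = 20,650 kg; Δv = 362×9.80665×ln(4.671) = 3550.0×1.5413 ≈ 5472 m/s.
Stage 2: m₀ = 14,920 kg, m_f = 14,920 − 11,600 = 3,320 kg; Δv = 460×9.80665×ln(4.494) = 4511.1×1.5027 ≈ 6779 m/s.
Total Δv = 5472 + 6779 = 12251 m/s.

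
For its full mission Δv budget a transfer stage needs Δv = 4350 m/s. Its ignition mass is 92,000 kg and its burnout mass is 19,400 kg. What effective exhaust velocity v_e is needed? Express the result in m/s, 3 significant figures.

v_e ≈ 2790 m/s

ln(m₀/m_f) = ln(92000/19400) = ln(4.742) = 1.5565.
Using Δv = v_e ln(m₀/m_f): v_e = Δv / ln(m₀/m_f) = 4350 / 1.5565 = 2794.7 m/s.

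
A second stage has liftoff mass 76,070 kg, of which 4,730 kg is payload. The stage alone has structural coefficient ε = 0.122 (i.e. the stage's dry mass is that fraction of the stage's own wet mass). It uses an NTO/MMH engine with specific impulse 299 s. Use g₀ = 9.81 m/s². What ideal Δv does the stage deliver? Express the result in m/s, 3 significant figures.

Δv ≈ 5090 m/s

Stage wet mass = m₀ − payload = 76,070 − 4,730 = 71,340 kg.
Stage dry mass = ε × stage wet mass = 0.122 × 71,340 = 8,703.48 kg.
Burnout mass m_f = stage dry + payload = 8,703.48 + 4,730 = 13,433.48 kg.
v_e = Isp · g₀ = 299 × 9.81 = 2933.2 m/s.
Using Δv = v_e ln(m₀/m_f): Δv = v_e · ln(76,070/13,433.48) = 2933.2 × ln(5.663) = 2933.2 × 1.7339 ≈ 5086 m/s.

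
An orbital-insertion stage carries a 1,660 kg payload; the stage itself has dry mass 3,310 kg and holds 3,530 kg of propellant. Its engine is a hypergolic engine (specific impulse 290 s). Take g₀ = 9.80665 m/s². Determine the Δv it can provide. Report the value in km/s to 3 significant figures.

v_e = Isp · g₀ = 290 × 9.80665 = 2843.9 m/s.
m₀ = payload + dry + propellant = 1,660 + 3,310 + 3,530 = 8,500 kg.
m_f = payload + dry = 1,660 + 3,310 = 4,970 kg.
Δv = v_e · ln(m₀/m_f) = 2843.9 × ln(1.71) = 2843.9 × 0.5366 ≈ 1526.2 m/s.

Δv ≈ 1.53 km/s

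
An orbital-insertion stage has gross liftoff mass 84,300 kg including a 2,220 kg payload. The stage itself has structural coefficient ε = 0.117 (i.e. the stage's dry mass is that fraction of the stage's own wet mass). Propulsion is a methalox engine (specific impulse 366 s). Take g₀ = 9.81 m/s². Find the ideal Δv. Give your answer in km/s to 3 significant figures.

Δv ≈ 7.05 km/s

Stage wet mass = m₀ − payload = 84,300 − 2,220 = 82,080 kg.
Stage dry mass = ε × stage wet mass = 0.117 × 82,080 = 9,603.36 kg.
Burnout mass m_f = stage dry + payload = 9,603.36 + 2,220 = 11,823.36 kg.
v_e = Isp · g₀ = 366 × 9.81 = 3590.5 m/s.
Δv = v_e · ln(84,300/11,823.36) = 3590.5 × ln(7.13) = 3590.5 × 1.9643 ≈ 7053 m/s.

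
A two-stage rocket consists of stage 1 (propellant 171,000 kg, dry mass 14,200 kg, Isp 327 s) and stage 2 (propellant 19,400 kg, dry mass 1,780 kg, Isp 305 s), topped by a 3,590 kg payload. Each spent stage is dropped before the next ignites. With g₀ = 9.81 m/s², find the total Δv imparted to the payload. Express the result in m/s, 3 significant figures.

Ignition mass of stage 1 = 171,000+14,200 + 19,400+1,780 + 3,590 = 209,970 kg.
Stage 1: m₀ = 209,970 kg, m_f = 209,970 − 171,000 = 38,970 kg; Δv = 327×9.81×ln(5.388) = 3207.9×1.6842 ≈ 5403 m/s.
Stage 2: m₀ = 24,770 kg, m_f = 24,770 − 19,400 = 5,370 kg; Δv = 305×9.81×ln(4.613) = 2992.1×1.5288 ≈ 4574 m/s.
Total Δv = 5403 + 4574 = 9977 m/s.

Δv ≈ 9980 m/s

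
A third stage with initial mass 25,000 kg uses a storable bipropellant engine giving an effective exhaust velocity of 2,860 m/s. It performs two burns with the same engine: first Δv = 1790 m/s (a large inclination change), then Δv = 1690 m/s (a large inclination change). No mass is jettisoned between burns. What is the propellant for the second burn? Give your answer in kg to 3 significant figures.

propellant for the second burn ≈ 5970 kg

After the first burn: m = 25000 × exp(−1790/2860.0) = 25000 × 0.53479 = 13,369.8 kg.
After the second burn: m = 13,369.8 × exp(−1690/2860.0) = 13,369.8 × 0.55382 = 7,404.46 kg.
Second-burn propellant = 13,369.8 − 7,404.46 = 5,965.34 kg.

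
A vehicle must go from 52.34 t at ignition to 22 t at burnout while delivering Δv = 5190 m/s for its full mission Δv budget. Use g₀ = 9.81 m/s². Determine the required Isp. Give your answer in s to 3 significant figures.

Isp ≈ 610 s

ln(m₀/m_f) = ln(52340/22000) = ln(2.379) = 0.8667.
Using Δv = v_e ln(m₀/m_f): v_e = Δv / ln(m₀/m_f) = 5190 / 0.8667 = 5988.1 m/s.
Isp = v_e / g₀ = 5988.1 / 9.81 = 610.4 s.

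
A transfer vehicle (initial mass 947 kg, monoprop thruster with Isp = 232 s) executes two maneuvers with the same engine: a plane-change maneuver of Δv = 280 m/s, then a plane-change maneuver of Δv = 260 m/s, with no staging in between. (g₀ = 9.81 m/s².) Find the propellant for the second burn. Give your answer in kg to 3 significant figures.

v_e = Isp · g₀ = 232 × 9.81 = 2275.9 m/s.
After the first burn: m = 947 × exp(−280/2275.9) = 947 × 0.88424 = 837.375 kg.
After the second burn: m = 837.375 × exp(−260/2275.9) = 837.375 × 0.89204 = 746.972 kg.
Second-burn propellant = 837.375 − 746.972 = 90.403 kg.

propellant for the second burn ≈ 90.4 kg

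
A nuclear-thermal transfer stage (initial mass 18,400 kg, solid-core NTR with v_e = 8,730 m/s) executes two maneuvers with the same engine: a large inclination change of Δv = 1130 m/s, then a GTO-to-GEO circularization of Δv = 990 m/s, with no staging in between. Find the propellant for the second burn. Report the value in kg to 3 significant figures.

After the first burn: m = 18400 × exp(−1130/8730.0) = 18400 × 0.87859 = 16,166.1 kg.
After the second burn: m = 16,166.1 × exp(−990/8730.0) = 16,166.1 × 0.89279 = 14,432.9 kg.
Second-burn propellant = 16,166.1 − 14,432.9 = 1,733.2 kg.

propellant for the second burn ≈ 1730 kg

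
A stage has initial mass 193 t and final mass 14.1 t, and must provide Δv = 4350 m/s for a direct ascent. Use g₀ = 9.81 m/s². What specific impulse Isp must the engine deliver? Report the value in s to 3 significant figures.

ln(m₀/m_f) = ln(193000/14100) = ln(13.69) = 2.6165.
Rocket equation: v_e = Δv / ln(m₀/m_f) = 4350 / 2.6165 = 1662.5 m/s.
Isp = v_e / g₀ = 1662.5 / 9.81 = 169.5 s.

Isp ≈ 169 s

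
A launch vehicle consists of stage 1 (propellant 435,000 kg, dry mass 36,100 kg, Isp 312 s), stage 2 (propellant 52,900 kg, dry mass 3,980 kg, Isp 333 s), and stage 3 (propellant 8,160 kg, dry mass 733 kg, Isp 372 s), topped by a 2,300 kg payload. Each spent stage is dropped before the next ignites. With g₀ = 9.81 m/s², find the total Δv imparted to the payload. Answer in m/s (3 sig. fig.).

Ignition mass of stage 1 = 435,000+36,100 + 52,900+3,980 + 8,160+733 + 2,300 = 539,173 kg.
Stage 1: m₀ = 539,173 kg, m_f = 539,173 − 435,000 = 104,173 kg; Δv = 312×9.81×ln(5.176) = 3060.7×1.6440 ≈ 5032 m/s.
Stage 2: m₀ = 68,073 kg, m_f = 68,073 − 52,900 = 15,173 kg; Δv = 333×9.81×ln(4.486) = 3266.7×1.5011 ≈ 4904 m/s.
Stage 3: m₀ = 11,193 kg, m_f = 11,193 − 8,160 = 3,033 kg; Δv = 372×9.81×ln(3.69) = 3649.3×1.3057 ≈ 4765 m/s.
Total Δv = 5032 + 4904 + 4765 = 14701 m/s.

Δv ≈ 14700 m/s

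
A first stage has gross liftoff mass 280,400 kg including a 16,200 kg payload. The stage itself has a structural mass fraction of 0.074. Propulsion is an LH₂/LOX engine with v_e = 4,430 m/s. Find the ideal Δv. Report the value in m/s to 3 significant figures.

Stage wet mass = m₀ − payload = 280,400 − 16,200 = 264,200 kg.
Stage dry mass = ε × stage wet mass = 0.074 × 264,200 = 19,550.8 kg.
Burnout mass m_f = stage dry + payload = 19,550.8 + 16,200 = 35,750.8 kg.
Δv = v_e · ln(280,400/35,750.8) = 4430.0 × ln(7.843) = 4430.0 × 2.0596 ≈ 9124 m/s.

Δv ≈ 9120 m/s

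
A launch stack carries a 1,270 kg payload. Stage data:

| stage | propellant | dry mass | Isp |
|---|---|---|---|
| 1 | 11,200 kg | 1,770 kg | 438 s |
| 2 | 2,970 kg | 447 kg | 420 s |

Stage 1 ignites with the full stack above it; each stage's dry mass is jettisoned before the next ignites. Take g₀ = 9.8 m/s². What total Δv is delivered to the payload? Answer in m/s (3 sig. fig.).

Δv ≈ 8450 m/s

Ignition mass of stage 1 = 11,200+1,770 + 2,970+447 + 1,270 = 17,657 kg.
Stage 1: m₀ = 17,657 kg, m_f = 17,657 − 11,200 = 6,457 kg; Δv = 438×9.8×ln(2.735) = 4292.4×1.0060 ≈ 4318 m/s.
Stage 2: m₀ = 4,687 kg, m_f = 4,687 − 2,970 = 1,717 kg; Δv = 420×9.8×ln(2.73) = 4116.0×1.0042 ≈ 4133 m/s.
Total Δv = 4318 + 4133 = 8451 m/s.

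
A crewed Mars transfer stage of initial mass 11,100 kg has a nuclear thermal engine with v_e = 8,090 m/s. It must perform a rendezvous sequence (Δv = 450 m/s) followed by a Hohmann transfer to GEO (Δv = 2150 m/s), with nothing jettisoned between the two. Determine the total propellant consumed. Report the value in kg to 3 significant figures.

After the first burn: m = 11100 × exp(−450/8090.0) = 11100 × 0.94589 = 10,499.4 kg.
After the second burn: m = 10,499.4 × exp(−2150/8090.0) = 10,499.4 × 0.76662 = 8,049.05 kg.
Total propellant = m₀ − m_final = 11100 − 8,049.05 = 3,050.95 kg.

total propellant consumed ≈ 3050 kg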